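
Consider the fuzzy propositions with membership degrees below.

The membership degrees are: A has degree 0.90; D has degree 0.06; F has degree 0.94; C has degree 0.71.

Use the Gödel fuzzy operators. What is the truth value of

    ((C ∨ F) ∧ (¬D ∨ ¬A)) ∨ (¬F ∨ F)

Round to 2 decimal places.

0.94

C ∨ F = max(a, b) on (0.71, 0.94) = 0.94
¬D = 1 − 0.06 = 0.94
¬A = 1 − 0.90 = 0.10
¬D ∨ ¬A = max(a, b) on (0.94, 0.10) = 0.94
(C ∨ F) ∧ (¬D ∨ ¬A) = min(a, b) on (0.94, 0.94) = 0.94
¬F = 1 − 0.94 = 0.06
¬F ∨ F = max(a, b) on (0.06, 0.94) = 0.94
((C ∨ F) ∧ (¬D ∨ ¬A)) ∨ (¬F ∨ F) = max(a, b) on (0.94, 0.94) = 0.94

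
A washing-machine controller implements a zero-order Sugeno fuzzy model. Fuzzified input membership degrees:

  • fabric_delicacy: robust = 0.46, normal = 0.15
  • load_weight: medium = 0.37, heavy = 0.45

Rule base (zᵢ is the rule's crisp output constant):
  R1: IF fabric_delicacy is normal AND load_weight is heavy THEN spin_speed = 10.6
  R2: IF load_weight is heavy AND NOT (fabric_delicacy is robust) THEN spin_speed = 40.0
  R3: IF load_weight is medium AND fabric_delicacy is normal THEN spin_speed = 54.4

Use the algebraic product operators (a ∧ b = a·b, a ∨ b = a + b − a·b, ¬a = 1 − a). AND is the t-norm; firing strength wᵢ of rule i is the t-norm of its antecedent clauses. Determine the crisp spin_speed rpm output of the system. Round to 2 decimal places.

R1 (z=10.6): normal=0.15, heavy=0.45; AND[a·b] → w = 0.0675
R2 (z=40.0): heavy=0.45, ¬robust=1−0.46=0.54; AND[a·b] → w = 0.2430
R3 (z=54.4): medium=0.37, normal=0.15; AND[a·b] → w = 0.0555
Weighted average = (0.0675·10.6 + 0.2430·40.0 + 0.0555·54.4) / (0.0675 + 0.2430 + 0.0555)
  = 13.4547 / 0.3660 = 36.76

36.76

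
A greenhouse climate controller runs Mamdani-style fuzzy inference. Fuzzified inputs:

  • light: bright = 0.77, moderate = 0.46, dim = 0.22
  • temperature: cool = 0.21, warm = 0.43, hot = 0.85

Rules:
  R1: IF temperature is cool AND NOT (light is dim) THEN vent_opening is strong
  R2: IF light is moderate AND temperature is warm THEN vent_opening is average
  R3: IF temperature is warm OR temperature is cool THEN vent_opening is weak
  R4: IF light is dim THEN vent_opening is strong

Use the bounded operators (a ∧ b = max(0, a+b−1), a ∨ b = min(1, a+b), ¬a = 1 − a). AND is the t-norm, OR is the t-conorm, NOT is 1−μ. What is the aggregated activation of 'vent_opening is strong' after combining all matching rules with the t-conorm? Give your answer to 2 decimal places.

R1: cool=0.21, ¬dim=1−0.22=0.78; AND[max(0, a+b−1)] → w = 0.00
R2: moderate=0.46, warm=0.43; AND[max(0, a+b−1)] → w = 0.00
R3: warm=0.43, cool=0.21; OR[min(1, a+b)] → w = 0.64
R4: dim=0.22 → w = 0.22
Rules with consequent 'strong': {R1, R4} → strengths 0.00, 0.22
Aggregate via t-conorm [min(1, a+b)]: 0.22

0.22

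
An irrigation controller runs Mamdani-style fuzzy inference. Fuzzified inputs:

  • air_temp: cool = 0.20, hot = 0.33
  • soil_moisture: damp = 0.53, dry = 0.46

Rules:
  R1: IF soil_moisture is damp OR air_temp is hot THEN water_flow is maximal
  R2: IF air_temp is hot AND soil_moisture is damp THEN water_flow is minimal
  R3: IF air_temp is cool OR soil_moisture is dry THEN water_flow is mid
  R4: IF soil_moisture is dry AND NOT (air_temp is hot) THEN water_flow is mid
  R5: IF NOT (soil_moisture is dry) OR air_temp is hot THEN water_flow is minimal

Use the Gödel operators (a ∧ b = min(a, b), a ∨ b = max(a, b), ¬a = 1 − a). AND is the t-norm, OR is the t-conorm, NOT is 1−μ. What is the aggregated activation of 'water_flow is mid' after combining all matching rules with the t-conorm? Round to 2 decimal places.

0.46

R1: damp=0.53, hot=0.33; OR[max(a, b)] → w = 0.53
R2: hot=0.33, damp=0.53; AND[min(a, b)] → w = 0.33
R3: cool=0.20, dry=0.46; OR[max(a, b)] → w = 0.46
R4: dry=0.46, ¬hot=1−0.33=0.67; AND[min(a, b)] → w = 0.46
R5: ¬dry=1−0.46=0.54, hot=0.33; OR[max(a, b)] → w = 0.54
Rules with consequent 'mid': {R3, R4} → strengths 0.46, 0.46
Aggregate via t-conorm [max(a, b)]: 0.46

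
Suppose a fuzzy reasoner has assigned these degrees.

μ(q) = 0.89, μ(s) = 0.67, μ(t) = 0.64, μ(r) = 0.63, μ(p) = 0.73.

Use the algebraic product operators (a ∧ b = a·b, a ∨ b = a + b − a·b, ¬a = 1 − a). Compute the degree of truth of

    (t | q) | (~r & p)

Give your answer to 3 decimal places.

0.971

t | q = a + b − a·b on (0.6400, 0.8900) = 0.9604
~r = 1 − 0.6300 = 0.3700
~r & p = a·b on (0.3700, 0.7300) = 0.2701
(t | q) | (~r & p) = a + b − a·b on (0.9604, 0.2701) = 0.9711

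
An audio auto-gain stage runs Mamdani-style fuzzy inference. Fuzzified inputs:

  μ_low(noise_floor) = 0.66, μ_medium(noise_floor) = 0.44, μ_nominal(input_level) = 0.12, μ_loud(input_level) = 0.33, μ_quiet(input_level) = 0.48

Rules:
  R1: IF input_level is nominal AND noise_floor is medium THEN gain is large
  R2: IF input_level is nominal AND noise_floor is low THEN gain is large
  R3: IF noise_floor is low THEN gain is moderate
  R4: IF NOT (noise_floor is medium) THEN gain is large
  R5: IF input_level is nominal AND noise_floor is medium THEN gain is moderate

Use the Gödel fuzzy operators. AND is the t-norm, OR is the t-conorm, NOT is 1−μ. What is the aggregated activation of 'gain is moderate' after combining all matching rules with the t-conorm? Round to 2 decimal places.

0.66

R1: nominal=0.12, medium=0.44; AND[min(a, b)] → w = 0.12
R2: nominal=0.12, low=0.66; AND[min(a, b)] → w = 0.12
R3: low=0.66 → w = 0.66
R4: ¬medium=1−0.44=0.56 → w = 0.56
R5: nominal=0.12, medium=0.44; AND[min(a, b)] → w = 0.12
Rules with consequent 'moderate': {R3, R5} → strengths 0.66, 0.12
Aggregate via t-conorm [max(a, b)]: 0.66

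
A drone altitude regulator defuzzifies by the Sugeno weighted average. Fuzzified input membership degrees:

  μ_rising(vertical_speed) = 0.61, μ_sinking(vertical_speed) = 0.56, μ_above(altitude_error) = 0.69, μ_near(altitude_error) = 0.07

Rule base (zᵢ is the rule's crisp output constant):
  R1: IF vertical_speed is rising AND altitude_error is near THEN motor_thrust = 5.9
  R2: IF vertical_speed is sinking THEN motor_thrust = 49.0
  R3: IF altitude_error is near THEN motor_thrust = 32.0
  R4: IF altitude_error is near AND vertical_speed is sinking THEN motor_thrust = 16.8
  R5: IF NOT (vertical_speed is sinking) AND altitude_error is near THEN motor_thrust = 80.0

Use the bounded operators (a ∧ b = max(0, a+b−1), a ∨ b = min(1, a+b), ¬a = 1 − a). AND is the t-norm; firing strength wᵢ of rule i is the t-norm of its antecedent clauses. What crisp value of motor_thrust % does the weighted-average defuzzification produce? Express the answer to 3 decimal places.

R1 (z=5.9): rising=0.61, near=0.07; AND[max(0, a+b−1)] → w = 0.00
R2 (z=49.0): sinking=0.56 → w = 0.56
R3 (z=32.0): near=0.07 → w = 0.07
R4 (z=16.8): near=0.07, sinking=0.56; AND[max(0, a+b−1)] → w = 0.00
R5 (z=80.0): ¬sinking=1−0.56=0.44, near=0.07; AND[max(0, a+b−1)] → w = 0.00
Weighted average = (0.00·5.9 + 0.56·49.0 + 0.07·32.0 + 0.00·16.8 + 0.00·80.0) / (0.00 + 0.56 + 0.07 + 0.00 + 0.00)
  = 29.6800 / 0.6300 = 47.111

47.111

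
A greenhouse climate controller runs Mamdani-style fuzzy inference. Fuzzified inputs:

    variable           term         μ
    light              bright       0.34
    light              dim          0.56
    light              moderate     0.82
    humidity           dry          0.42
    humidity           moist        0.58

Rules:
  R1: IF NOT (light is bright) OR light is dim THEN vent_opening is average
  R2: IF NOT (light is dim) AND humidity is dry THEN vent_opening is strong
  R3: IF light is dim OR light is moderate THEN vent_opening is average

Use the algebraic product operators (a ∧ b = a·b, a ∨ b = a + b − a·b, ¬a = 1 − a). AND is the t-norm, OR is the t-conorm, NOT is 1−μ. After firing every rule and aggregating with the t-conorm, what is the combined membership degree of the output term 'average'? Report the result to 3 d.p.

R1: ¬bright=1−0.34=0.66, dim=0.56; OR[a + b − a·b] → w = 0.8504
R2: ¬dim=1−0.56=0.44, dry=0.42; AND[a·b] → w = 0.1848
R3: dim=0.56, moderate=0.82; OR[a + b − a·b] → w = 0.9208
Rules with consequent 'average': {R1, R3} → strengths 0.8504, 0.9208
Aggregate via t-conorm [a + b − a·b]: 0.9882

0.988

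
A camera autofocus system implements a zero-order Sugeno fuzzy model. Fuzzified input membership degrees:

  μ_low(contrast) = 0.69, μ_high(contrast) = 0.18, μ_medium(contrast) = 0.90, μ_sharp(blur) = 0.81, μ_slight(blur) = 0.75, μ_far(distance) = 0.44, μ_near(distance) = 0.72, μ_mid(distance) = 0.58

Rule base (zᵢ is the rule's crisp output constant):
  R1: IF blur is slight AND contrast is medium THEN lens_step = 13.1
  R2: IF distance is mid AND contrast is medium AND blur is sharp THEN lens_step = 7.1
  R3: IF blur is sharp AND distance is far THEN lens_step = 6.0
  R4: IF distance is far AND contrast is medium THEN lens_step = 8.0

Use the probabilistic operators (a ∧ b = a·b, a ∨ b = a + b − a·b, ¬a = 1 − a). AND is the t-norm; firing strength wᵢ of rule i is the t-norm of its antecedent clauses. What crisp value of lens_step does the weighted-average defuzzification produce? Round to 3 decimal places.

R1 (z=13.1): slight=0.75, medium=0.90; AND[a·b] → w = 0.6750
R2 (z=7.1): mid=0.58, medium=0.90, sharp=0.81; AND[a·b] → w = 0.4228
R3 (z=6.0): sharp=0.81, far=0.44; AND[a·b] → w = 0.3564
R4 (z=8.0): far=0.44, medium=0.90; AND[a·b] → w = 0.3960
Weighted average = (0.6750·13.1 + 0.4228·7.1 + 0.3564·6.0 + 0.3960·8.0) / (0.6750 + 0.4228 + 0.3564 + 0.3960)
  = 17.1509 / 1.8502 = 9.270

9.270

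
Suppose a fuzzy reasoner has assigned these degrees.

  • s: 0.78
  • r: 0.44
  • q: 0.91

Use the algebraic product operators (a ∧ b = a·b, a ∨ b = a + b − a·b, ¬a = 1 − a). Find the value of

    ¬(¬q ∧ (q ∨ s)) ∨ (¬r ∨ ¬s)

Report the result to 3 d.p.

0.970

¬q = 1 − 0.9100 = 0.0900
q ∨ s = a + b − a·b on (0.9100, 0.7800) = 0.9802
¬q ∧ (q ∨ s) = a·b on (0.0900, 0.9802) = 0.0882
¬(¬q ∧ (q ∨ s)) = 1 − 0.0882 = 0.9118
¬r = 1 − 0.4400 = 0.5600
¬s = 1 − 0.7800 = 0.2200
¬r ∨ ¬s = a + b − a·b on (0.5600, 0.2200) = 0.6568
¬(¬q ∧ (q ∨ s)) ∨ (¬r ∨ ¬s) = a + b − a·b on (0.9118, 0.6568) = 0.9697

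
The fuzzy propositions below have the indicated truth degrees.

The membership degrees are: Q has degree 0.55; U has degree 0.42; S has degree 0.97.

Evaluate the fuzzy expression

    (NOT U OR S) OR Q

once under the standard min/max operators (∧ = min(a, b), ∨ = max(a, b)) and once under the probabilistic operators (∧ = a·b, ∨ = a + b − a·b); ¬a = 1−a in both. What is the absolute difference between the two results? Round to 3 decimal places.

Under standard min/max:
  NOT U = 1 − 0.42 = 0.58
  NOT U OR S = max(a, b) on (0.58, 0.97) = 0.97
  (NOT U OR S) OR Q = max(a, b) on (0.97, 0.55) = 0.97
  → value = 0.9700
Under probabilistic:
  NOT U = 1 − 0.4200 = 0.5800
  NOT U OR S = a + b − a·b on (0.5800, 0.9700) = 0.9874
  (NOT U OR S) OR Q = a + b − a·b on (0.9874, 0.5500) = 0.9943
  → value = 0.9943
|0.9700 − 0.9943| = 0.024

0.024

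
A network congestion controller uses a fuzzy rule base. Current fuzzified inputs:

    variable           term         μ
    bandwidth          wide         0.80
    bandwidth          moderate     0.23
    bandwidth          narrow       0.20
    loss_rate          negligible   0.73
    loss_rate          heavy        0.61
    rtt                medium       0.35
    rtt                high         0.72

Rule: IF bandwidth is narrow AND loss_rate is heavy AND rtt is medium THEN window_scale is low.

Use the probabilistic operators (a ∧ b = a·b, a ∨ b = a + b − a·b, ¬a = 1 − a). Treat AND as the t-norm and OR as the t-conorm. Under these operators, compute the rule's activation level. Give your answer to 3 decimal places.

0.043

firing strength: narrow=0.20, heavy=0.61, medium=0.35; AND[a·b] → w = 0.0427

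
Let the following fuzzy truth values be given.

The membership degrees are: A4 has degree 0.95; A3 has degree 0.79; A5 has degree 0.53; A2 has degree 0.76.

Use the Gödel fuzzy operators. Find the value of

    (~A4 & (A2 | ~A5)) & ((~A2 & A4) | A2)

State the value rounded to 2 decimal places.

0.05

~A4 = 1 − 0.95 = 0.05
~A5 = 1 − 0.53 = 0.47
A2 | ~A5 = max(a, b) on (0.76, 0.47) = 0.76
~A4 & (A2 | ~A5) = min(a, b) on (0.05, 0.76) = 0.05
~A2 = 1 − 0.76 = 0.24
~A2 & A4 = min(a, b) on (0.24, 0.95) = 0.24
(~A2 & A4) | A2 = max(a, b) on (0.24, 0.76) = 0.76
(~A4 & (A2 | ~A5)) & ((~A2 & A4) | A2) = min(a, b) on (0.05, 0.76) = 0.05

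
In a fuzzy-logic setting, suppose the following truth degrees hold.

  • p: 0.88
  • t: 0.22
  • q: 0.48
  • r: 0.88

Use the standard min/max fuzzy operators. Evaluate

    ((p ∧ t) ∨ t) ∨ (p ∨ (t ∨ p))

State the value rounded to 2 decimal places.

p ∧ t = min(a, b) on (0.88, 0.22) = 0.22
(p ∧ t) ∨ t = max(a, b) on (0.22, 0.22) = 0.22
t ∨ p = max(a, b) on (0.22, 0.88) = 0.88
p ∨ (t ∨ p) = max(a, b) on (0.88, 0.88) = 0.88
((p ∧ t) ∨ t) ∨ (p ∨ (t ∨ p)) = max(a, b) on (0.22, 0.88) = 0.88

0.88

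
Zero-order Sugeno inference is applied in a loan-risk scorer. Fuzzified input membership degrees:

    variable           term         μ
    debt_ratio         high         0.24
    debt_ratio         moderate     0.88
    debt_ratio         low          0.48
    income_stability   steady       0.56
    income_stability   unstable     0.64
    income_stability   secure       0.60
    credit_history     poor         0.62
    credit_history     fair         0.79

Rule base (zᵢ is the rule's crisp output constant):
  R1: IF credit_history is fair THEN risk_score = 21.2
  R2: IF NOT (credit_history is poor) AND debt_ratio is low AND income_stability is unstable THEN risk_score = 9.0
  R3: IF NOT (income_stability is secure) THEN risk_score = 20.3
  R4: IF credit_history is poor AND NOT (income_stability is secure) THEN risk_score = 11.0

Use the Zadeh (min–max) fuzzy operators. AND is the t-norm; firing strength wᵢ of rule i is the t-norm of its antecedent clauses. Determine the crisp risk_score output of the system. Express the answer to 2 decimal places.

R1 (z=21.2): fair=0.79 → w = 0.79
R2 (z=9.0): ¬poor=1−0.62=0.38, low=0.48, unstable=0.64; AND[min(a, b)] → w = 0.38
R3 (z=20.3): ¬secure=1−0.60=0.40 → w = 0.40
R4 (z=11.0): poor=0.62, ¬secure=1−0.60=0.40; AND[min(a, b)] → w = 0.40
Weighted average = (0.79·21.2 + 0.38·9.0 + 0.40·20.3 + 0.40·11.0) / (0.79 + 0.38 + 0.40 + 0.40)
  = 32.6880 / 1.9700 = 16.59

16.59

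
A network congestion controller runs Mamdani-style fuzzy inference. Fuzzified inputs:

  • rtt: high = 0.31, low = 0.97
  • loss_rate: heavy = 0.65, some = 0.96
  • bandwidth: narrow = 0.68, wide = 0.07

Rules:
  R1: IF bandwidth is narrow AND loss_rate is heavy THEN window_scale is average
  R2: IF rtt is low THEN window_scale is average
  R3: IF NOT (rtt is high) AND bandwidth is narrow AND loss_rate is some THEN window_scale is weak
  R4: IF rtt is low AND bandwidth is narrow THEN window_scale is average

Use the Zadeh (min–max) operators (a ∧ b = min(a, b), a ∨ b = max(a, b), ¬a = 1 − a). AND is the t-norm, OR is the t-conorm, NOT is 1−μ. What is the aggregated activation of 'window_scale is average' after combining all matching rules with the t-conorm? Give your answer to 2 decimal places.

R1: narrow=0.68, heavy=0.65; AND[min(a, b)] → w = 0.65
R2: low=0.97 → w = 0.97
R3: ¬high=1−0.31=0.69, narrow=0.68, some=0.96; AND[min(a, b)] → w = 0.68
R4: low=0.97, narrow=0.68; AND[min(a, b)] → w = 0.68
Rules with consequent 'average': {R1, R2, R4} → strengths 0.65, 0.97, 0.68
Aggregate via t-conorm [max(a, b)]: 0.97

0.97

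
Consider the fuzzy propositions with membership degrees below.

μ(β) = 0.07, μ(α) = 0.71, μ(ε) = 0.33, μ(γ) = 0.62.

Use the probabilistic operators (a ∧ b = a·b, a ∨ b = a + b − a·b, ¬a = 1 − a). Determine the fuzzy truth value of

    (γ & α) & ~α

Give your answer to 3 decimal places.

0.128

γ & α = a·b on (0.6200, 0.7100) = 0.4402
~α = 1 − 0.7100 = 0.2900
(γ & α) & ~α = a·b on (0.4402, 0.2900) = 0.1277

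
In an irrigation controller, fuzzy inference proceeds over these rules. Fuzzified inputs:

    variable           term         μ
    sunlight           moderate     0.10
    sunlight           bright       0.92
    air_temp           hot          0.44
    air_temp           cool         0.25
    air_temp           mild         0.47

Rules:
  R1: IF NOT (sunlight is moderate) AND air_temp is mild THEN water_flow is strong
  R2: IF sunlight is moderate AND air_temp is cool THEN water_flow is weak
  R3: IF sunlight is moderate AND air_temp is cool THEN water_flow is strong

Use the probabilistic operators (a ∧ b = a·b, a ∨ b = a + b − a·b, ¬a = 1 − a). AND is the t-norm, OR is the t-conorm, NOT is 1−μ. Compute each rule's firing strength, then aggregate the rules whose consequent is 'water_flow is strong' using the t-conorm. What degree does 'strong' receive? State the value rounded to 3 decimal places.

0.437

R1: ¬moderate=1−0.10=0.90, mild=0.47; AND[a·b] → w = 0.4230
R2: moderate=0.10, cool=0.25; AND[a·b] → w = 0.0250
R3: moderate=0.10, cool=0.25; AND[a·b] → w = 0.0250
Rules with consequent 'strong': {R1, R3} → strengths 0.4230, 0.0250
Aggregate via t-conorm [a + b − a·b]: 0.4374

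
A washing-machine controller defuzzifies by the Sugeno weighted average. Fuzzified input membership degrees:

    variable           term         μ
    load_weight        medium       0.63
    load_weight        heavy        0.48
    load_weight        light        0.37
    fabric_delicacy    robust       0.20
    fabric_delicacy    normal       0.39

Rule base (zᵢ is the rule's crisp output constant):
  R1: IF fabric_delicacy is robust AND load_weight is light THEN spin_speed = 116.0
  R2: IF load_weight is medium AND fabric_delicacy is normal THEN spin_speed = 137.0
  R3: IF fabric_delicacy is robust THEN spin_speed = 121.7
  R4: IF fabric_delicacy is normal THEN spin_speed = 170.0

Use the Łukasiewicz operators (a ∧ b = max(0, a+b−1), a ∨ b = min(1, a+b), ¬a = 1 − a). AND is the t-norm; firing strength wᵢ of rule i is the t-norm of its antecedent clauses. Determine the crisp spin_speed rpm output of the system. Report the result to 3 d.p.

R1 (z=116.0): robust=0.20, light=0.37; AND[max(0, a+b−1)] → w = 0.00
R2 (z=137.0): medium=0.63, normal=0.39; AND[max(0, a+b−1)] → w = 0.02
R3 (z=121.7): robust=0.20 → w = 0.20
R4 (z=170.0): normal=0.39 → w = 0.39
Weighted average = (0.00·116.0 + 0.02·137.0 + 0.20·121.7 + 0.39·170.0) / (0.00 + 0.02 + 0.20 + 0.39)
  = 93.3800 / 0.6100 = 153.082

153.082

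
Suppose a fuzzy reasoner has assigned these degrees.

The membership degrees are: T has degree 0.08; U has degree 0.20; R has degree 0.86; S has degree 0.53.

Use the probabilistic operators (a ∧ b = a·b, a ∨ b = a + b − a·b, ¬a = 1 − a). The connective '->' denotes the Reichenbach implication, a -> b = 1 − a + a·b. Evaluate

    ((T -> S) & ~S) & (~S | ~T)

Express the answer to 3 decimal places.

0.433

T -> S  [Reichenbach: 1 − a + a·b] with a=0.0800, b=0.5300 → 0.9624
~S = 1 − 0.5300 = 0.4700
(T -> S) & ~S = a·b on (0.9624, 0.4700) = 0.4523
~S = 1 − 0.5300 = 0.4700
~T = 1 − 0.0800 = 0.9200
~S | ~T = a + b − a·b on (0.4700, 0.9200) = 0.9576
((T -> S) & ~S) & (~S | ~T) = a·b on (0.4523, 0.9576) = 0.4331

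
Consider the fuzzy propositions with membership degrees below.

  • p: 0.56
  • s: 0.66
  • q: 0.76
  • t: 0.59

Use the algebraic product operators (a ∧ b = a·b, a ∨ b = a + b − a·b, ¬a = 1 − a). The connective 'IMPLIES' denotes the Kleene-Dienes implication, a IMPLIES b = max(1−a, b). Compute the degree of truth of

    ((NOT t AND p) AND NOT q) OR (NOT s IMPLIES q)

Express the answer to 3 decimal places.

0.773

NOT t = 1 − 0.5900 = 0.4100
NOT t AND p = a·b on (0.4100, 0.5600) = 0.2296
NOT q = 1 − 0.7600 = 0.2400
(NOT t AND p) AND NOT q = a·b on (0.2296, 0.2400) = 0.0551
NOT s = 1 − 0.6600 = 0.3400
NOT s IMPLIES q  [Kleene-Dienes: max(1−a, b)] with a=0.3400, b=0.7600 → 0.7600
((NOT t AND p) AND NOT q) OR (NOT s IMPLIES q) = a + b − a·b on (0.0551, 0.7600) = 0.7732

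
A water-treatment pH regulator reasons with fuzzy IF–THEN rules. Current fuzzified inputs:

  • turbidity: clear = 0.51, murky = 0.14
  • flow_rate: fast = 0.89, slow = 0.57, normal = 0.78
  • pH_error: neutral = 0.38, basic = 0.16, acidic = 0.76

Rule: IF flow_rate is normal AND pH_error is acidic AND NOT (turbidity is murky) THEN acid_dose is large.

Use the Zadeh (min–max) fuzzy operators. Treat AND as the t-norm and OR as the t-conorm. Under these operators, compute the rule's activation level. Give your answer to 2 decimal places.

0.76

firing strength: normal=0.78, acidic=0.76, ¬murky=1−0.14=0.86; AND[min(a, b)] → w = 0.76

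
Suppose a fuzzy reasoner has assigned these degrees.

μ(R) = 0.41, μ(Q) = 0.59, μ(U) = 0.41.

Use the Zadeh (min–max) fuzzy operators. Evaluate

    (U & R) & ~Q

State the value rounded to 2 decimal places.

0.41

U & R = min(a, b) on (0.41, 0.41) = 0.41
~Q = 1 − 0.59 = 0.41
(U & R) & ~Q = min(a, b) on (0.41, 0.41) = 0.41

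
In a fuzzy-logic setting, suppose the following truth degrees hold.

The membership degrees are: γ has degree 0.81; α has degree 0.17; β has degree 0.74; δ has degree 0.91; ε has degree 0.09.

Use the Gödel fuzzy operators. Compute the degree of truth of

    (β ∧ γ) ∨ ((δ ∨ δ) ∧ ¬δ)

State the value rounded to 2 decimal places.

β ∧ γ = min(a, b) on (0.74, 0.81) = 0.74
δ ∨ δ = max(a, b) on (0.91, 0.91) = 0.91
¬δ = 1 − 0.91 = 0.09
(δ ∨ δ) ∧ ¬δ = min(a, b) on (0.91, 0.09) = 0.09
(β ∧ γ) ∨ ((δ ∨ δ) ∧ ¬δ) = max(a, b) on (0.74, 0.09) = 0.74

0.74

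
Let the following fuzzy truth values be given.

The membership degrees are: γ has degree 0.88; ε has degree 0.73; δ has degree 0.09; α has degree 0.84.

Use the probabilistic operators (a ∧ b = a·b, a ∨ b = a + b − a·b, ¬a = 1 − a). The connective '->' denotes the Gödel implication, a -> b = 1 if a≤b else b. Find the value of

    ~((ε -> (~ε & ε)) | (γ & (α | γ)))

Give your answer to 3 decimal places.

~ε = 1 − 0.7300 = 0.2700
~ε & ε = a·b on (0.2700, 0.7300) = 0.1971
ε -> (~ε & ε)  [Gödel: 1 if a≤b else b] with a=0.7300, b=0.1971 → 0.1971
α | γ = a + b − a·b on (0.8400, 0.8800) = 0.9808
γ & (α | γ) = a·b on (0.8800, 0.9808) = 0.8631
(ε -> (~ε & ε)) | (γ & (α | γ)) = a + b − a·b on (0.1971, 0.8631) = 0.8901
~((ε -> (~ε & ε)) | (γ & (α | γ))) = 1 − 0.8901 = 0.1099

0.110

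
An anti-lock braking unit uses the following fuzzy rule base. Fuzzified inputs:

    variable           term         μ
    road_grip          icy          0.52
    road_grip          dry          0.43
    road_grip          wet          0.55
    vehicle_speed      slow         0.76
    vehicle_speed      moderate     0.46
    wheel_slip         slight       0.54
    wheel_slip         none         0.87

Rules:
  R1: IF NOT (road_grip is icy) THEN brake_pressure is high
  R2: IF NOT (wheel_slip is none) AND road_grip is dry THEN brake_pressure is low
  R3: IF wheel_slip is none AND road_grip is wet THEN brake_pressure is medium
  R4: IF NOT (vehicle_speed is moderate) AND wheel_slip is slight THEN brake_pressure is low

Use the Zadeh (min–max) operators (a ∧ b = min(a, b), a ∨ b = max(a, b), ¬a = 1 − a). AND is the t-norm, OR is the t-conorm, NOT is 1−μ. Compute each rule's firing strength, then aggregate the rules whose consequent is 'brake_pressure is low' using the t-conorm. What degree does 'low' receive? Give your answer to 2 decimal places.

R1: ¬icy=1−0.52=0.48 → w = 0.48
R2: ¬none=1−0.87=0.13, dry=0.43; AND[min(a, b)] → w = 0.13
R3: none=0.87, wet=0.55; AND[min(a, b)] → w = 0.55
R4: ¬moderate=1−0.46=0.54, slight=0.54; AND[min(a, b)] → w = 0.54
Rules with consequent 'low': {R2, R4} → strengths 0.13, 0.54
Aggregate via t-conorm [max(a, b)]: 0.54

0.54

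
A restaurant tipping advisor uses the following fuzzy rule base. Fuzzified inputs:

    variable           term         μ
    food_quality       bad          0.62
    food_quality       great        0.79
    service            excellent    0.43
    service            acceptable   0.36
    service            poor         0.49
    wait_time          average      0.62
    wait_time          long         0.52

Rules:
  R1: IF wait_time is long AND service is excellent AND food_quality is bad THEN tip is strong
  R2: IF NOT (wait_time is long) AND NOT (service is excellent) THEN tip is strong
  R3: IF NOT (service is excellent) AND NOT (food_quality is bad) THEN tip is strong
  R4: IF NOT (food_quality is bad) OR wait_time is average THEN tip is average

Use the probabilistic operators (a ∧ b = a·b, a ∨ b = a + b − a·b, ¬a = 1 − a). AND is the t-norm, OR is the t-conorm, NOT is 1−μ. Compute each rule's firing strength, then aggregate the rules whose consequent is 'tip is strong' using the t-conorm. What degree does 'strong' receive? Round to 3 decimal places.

0.510

R1: long=0.52, excellent=0.43, bad=0.62; AND[a·b] → w = 0.1386
R2: ¬long=1−0.52=0.48, ¬excellent=1−0.43=0.57; AND[a·b] → w = 0.2736
R3: ¬excellent=1−0.43=0.57, ¬bad=1−0.62=0.38; AND[a·b] → w = 0.2166
R4: ¬bad=1−0.62=0.38, average=0.62; OR[a + b − a·b] → w = 0.7644
Rules with consequent 'strong': {R1, R2, R3} → strengths 0.1386, 0.2736, 0.2166
Aggregate via t-conorm [a + b − a·b]: 0.5098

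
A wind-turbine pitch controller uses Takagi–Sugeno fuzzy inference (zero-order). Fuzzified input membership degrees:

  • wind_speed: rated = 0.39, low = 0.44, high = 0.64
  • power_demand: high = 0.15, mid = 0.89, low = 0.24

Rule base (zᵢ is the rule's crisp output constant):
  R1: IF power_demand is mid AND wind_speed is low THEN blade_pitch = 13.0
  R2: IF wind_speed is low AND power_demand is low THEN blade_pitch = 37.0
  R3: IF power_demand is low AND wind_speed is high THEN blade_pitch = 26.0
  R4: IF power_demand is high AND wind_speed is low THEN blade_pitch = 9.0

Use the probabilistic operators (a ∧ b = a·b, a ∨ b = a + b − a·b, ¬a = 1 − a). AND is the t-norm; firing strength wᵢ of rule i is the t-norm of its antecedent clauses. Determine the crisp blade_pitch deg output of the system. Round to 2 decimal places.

18.95

R1 (z=13.0): mid=0.89, low=0.44; AND[a·b] → w = 0.3916
R2 (z=37.0): low=0.44, low=0.24; AND[a·b] → w = 0.1056
R3 (z=26.0): low=0.24, high=0.64; AND[a·b] → w = 0.1536
R4 (z=9.0): high=0.15, low=0.44; AND[a·b] → w = 0.0660
Weighted average = (0.3916·13.0 + 0.1056·37.0 + 0.1536·26.0 + 0.0660·9.0) / (0.3916 + 0.1056 + 0.1536 + 0.0660)
  = 13.5856 / 0.7168 = 18.95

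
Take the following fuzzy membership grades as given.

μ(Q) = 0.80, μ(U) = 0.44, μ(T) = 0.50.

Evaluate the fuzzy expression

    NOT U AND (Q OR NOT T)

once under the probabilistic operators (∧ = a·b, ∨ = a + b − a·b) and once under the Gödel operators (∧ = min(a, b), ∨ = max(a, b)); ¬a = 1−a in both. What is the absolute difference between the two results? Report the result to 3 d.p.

0.056

Under probabilistic:
  NOT U = 1 − 0.4400 = 0.5600
  NOT T = 1 − 0.5000 = 0.5000
  Q OR NOT T = a + b − a·b on (0.8000, 0.5000) = 0.9000
  NOT U AND (Q OR NOT T) = a·b on (0.5600, 0.9000) = 0.5040
  → value = 0.5040
Under Gödel:
  NOT U = 1 − 0.44 = 0.56
  NOT T = 1 − 0.50 = 0.50
  Q OR NOT T = max(a, b) on (0.80, 0.50) = 0.80
  NOT U AND (Q OR NOT T) = min(a, b) on (0.56, 0.80) = 0.56
  → value = 0.5600
|0.5040 − 0.5600| = 0.056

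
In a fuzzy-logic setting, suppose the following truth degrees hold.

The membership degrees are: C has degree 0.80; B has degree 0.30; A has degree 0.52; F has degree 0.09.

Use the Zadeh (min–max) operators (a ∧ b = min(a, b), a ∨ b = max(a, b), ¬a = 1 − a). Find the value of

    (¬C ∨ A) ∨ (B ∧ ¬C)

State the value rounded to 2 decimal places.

0.52

¬C = 1 − 0.80 = 0.20
¬C ∨ A = max(a, b) on (0.20, 0.52) = 0.52
¬C = 1 − 0.80 = 0.20
B ∧ ¬C = min(a, b) on (0.30, 0.20) = 0.20
(¬C ∨ A) ∨ (B ∧ ¬C) = max(a, b) on (0.52, 0.20) = 0.52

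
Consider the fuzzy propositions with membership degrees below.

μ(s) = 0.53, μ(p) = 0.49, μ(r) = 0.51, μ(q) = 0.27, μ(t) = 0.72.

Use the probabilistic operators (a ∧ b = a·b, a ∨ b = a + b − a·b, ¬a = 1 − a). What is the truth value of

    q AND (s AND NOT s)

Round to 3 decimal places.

NOT s = 1 − 0.5300 = 0.4700
s AND NOT s = a·b on (0.5300, 0.4700) = 0.2491
q AND (s AND NOT s) = a·b on (0.2700, 0.2491) = 0.0673

0.067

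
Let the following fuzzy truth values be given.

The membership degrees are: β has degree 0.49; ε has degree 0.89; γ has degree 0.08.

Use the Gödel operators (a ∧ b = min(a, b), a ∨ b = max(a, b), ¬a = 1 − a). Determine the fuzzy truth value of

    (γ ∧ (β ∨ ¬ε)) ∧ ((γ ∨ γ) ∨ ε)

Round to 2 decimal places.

¬ε = 1 − 0.89 = 0.11
β ∨ ¬ε = max(a, b) on (0.49, 0.11) = 0.49
γ ∧ (β ∨ ¬ε) = min(a, b) on (0.08, 0.49) = 0.08
γ ∨ γ = max(a, b) on (0.08, 0.08) = 0.08
(γ ∨ γ) ∨ ε = max(a, b) on (0.08, 0.89) = 0.89
(γ ∧ (β ∨ ¬ε)) ∧ ((γ ∨ γ) ∨ ε) = min(a, b) on (0.08, 0.89) = 0.08

0.08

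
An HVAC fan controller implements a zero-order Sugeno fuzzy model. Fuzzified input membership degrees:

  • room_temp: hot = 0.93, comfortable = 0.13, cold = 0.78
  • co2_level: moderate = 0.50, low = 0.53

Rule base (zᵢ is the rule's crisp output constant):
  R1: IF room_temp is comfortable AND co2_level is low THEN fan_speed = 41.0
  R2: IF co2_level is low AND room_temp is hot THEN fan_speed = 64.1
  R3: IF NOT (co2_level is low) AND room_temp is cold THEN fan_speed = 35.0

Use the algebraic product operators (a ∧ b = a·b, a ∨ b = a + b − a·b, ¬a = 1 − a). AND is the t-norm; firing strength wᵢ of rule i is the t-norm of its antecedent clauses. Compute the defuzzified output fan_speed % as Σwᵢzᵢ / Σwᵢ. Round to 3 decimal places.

R1 (z=41.0): comfortable=0.13, low=0.53; AND[a·b] → w = 0.0689
R2 (z=64.1): low=0.53, hot=0.93; AND[a·b] → w = 0.4929
R3 (z=35.0): ¬low=1−0.53=0.47, cold=0.78; AND[a·b] → w = 0.3666
Weighted average = (0.0689·41.0 + 0.4929·64.1 + 0.3666·35.0) / (0.0689 + 0.4929 + 0.3666)
  = 47.2508 / 0.9284 = 50.895

50.895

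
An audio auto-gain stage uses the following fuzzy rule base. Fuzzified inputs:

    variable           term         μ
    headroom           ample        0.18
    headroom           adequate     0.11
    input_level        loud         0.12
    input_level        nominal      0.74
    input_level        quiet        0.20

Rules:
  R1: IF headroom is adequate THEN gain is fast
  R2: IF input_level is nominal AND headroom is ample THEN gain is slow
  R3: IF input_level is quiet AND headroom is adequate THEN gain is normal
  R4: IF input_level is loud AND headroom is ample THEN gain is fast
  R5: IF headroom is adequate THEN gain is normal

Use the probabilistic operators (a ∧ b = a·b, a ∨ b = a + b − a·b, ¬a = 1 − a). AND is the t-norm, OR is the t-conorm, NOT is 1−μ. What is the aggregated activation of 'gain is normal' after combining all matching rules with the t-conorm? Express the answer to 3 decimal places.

R1: adequate=0.11 → w = 0.1100
R2: nominal=0.74, ample=0.18; AND[a·b] → w = 0.1332
R3: quiet=0.20, adequate=0.11; AND[a·b] → w = 0.0220
R4: loud=0.12, ample=0.18; AND[a·b] → w = 0.0216
R5: adequate=0.11 → w = 0.1100
Rules with consequent 'normal': {R3, R5} → strengths 0.0220, 0.1100
Aggregate via t-conorm [a + b − a·b]: 0.1296

0.130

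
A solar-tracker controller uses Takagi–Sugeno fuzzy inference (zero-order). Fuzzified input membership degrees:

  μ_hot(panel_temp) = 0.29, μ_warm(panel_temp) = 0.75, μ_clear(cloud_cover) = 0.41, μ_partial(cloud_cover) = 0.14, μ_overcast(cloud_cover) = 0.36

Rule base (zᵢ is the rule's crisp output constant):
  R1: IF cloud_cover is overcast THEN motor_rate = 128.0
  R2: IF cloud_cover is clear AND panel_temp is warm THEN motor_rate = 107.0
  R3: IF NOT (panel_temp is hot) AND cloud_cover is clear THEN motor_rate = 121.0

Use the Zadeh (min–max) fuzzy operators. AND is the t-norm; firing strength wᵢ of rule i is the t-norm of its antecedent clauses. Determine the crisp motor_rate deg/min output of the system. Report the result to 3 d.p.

118.271

R1 (z=128.0): overcast=0.36 → w = 0.36
R2 (z=107.0): clear=0.41, warm=0.75; AND[min(a, b)] → w = 0.41
R3 (z=121.0): ¬hot=1−0.29=0.71, clear=0.41; AND[min(a, b)] → w = 0.41
Weighted average = (0.36·128.0 + 0.41·107.0 + 0.41·121.0) / (0.36 + 0.41 + 0.41)
  = 139.5600 / 1.1800 = 118.271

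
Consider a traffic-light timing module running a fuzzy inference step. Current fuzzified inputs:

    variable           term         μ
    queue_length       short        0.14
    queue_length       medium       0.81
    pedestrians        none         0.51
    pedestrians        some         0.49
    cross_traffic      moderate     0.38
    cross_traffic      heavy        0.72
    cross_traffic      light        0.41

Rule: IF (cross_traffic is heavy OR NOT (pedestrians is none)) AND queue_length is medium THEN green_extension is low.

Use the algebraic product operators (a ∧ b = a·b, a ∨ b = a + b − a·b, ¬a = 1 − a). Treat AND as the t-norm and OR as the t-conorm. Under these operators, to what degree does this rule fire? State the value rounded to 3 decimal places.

firing strength: (heavy=0.72 OR ¬none=1−0.51=0.49) = 0.8572; AND[a·b] with medium=0.81 → w = 0.6943

0.694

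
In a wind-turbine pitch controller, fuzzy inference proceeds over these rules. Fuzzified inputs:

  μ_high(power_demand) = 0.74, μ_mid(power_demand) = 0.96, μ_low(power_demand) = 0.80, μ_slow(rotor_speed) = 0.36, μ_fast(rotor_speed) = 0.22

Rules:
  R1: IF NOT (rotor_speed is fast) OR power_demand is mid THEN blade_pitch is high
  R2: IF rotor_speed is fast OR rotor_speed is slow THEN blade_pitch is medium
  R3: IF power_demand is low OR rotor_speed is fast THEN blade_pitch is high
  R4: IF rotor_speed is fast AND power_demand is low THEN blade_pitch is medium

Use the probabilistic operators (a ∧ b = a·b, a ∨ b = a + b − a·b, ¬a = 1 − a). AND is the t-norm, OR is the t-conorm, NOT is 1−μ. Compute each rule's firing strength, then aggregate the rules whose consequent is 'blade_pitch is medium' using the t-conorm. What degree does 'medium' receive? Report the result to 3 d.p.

R1: ¬fast=1−0.22=0.78, mid=0.96; OR[a + b − a·b] → w = 0.9912
R2: fast=0.22, slow=0.36; OR[a + b − a·b] → w = 0.5008
R3: low=0.80, fast=0.22; OR[a + b − a·b] → w = 0.8440
R4: fast=0.22, low=0.80; AND[a·b] → w = 0.1760
Rules with consequent 'medium': {R2, R4} → strengths 0.5008, 0.1760
Aggregate via t-conorm [a + b − a·b]: 0.5887

0.589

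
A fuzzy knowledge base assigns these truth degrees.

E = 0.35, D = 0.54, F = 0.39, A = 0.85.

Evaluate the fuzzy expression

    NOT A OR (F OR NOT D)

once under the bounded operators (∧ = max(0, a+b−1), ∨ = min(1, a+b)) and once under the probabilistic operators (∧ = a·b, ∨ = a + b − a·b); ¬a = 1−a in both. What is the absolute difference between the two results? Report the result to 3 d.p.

Under bounded:
  NOT A = 1 − 0.85 = 0.15
  NOT D = 1 − 0.54 = 0.46
  F OR NOT D = min(1, a+b) on (0.39, 0.46) = 0.85
  NOT A OR (F OR NOT D) = min(1, a+b) on (0.15, 0.85) = 1.00
  → value = 1.0000
Under probabilistic:
  NOT A = 1 − 0.8500 = 0.1500
  NOT D = 1 − 0.5400 = 0.4600
  F OR NOT D = a + b − a·b on (0.3900, 0.4600) = 0.6706
  NOT A OR (F OR NOT D) = a + b − a·b on (0.1500, 0.6706) = 0.7200
  → value = 0.7200
|1.0000 − 0.7200| = 0.280

0.280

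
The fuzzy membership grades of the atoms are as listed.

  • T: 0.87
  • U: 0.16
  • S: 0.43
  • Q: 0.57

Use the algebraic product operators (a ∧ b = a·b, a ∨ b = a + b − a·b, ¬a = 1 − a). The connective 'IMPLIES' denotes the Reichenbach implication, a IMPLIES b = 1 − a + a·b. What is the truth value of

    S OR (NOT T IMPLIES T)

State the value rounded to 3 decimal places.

NOT T = 1 − 0.8700 = 0.1300
NOT T IMPLIES T  [Reichenbach: 1 − a + a·b] with a=0.1300, b=0.8700 → 0.9831
S OR (NOT T IMPLIES T) = a + b − a·b on (0.4300, 0.9831) = 0.9904

0.990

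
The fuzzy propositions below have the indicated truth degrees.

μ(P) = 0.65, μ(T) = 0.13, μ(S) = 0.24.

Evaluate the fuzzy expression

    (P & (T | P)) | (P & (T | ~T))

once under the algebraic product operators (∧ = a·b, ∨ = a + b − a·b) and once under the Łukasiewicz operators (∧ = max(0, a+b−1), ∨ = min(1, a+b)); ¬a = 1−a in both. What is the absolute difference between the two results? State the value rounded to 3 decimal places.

Under algebraic product:
  T | P = a + b − a·b on (0.1300, 0.6500) = 0.6955
  P & (T | P) = a·b on (0.6500, 0.6955) = 0.4521
  ~T = 1 − 0.1300 = 0.8700
  T | ~T = a + b − a·b on (0.1300, 0.8700) = 0.8869
  P & (T | ~T) = a·b on (0.6500, 0.8869) = 0.5765
  (P & (T | P)) | (P & (T | ~T)) = a + b − a·b on (0.4521, 0.5765) = 0.7679
  → value = 0.7679
Under Łukasiewicz:
  T | P = min(1, a+b) on (0.13, 0.65) = 0.78
  P & (T | P) = max(0, a+b−1) on (0.65, 0.78) = 0.43
  ~T = 1 − 0.13 = 0.87
  T | ~T = min(1, a+b) on (0.13, 0.87) = 1.00
  P & (T | ~T) = max(0, a+b−1) on (0.65, 1.00) = 0.65
  (P & (T | P)) | (P & (T | ~T)) = min(1, a+b) on (0.43, 0.65) = 1.00
  → value = 1.0000
|0.7679 − 1.0000| = 0.232

0.232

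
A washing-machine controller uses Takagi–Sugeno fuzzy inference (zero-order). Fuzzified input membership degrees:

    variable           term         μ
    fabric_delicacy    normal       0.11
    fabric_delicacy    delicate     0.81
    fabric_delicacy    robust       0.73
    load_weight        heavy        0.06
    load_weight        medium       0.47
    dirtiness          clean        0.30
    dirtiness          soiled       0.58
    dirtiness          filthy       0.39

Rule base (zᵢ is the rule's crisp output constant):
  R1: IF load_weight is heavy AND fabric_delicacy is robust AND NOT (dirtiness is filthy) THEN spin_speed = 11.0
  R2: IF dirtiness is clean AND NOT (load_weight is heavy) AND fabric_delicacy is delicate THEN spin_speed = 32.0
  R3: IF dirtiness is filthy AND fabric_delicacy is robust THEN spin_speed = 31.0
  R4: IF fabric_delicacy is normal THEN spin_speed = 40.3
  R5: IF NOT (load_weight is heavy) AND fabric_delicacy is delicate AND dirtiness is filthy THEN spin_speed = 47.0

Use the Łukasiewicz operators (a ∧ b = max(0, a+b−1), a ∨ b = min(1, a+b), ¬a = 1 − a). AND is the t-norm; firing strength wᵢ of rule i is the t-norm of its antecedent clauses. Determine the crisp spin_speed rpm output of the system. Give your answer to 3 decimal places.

38.888

R1 (z=11.0): heavy=0.06, robust=0.73, ¬filthy=1−0.39=0.61; AND[max(0, a+b−1)] → w = 0.00
R2 (z=32.0): clean=0.30, ¬heavy=1−0.06=0.94, delicate=0.81; AND[max(0, a+b−1)] → w = 0.05
R3 (z=31.0): filthy=0.39, robust=0.73; AND[max(0, a+b−1)] → w = 0.12
R4 (z=40.3): normal=0.11 → w = 0.11
R5 (z=47.0): ¬heavy=1−0.06=0.94, delicate=0.81, filthy=0.39; AND[max(0, a+b−1)] → w = 0.14
Weighted average = (0.00·11.0 + 0.05·32.0 + 0.12·31.0 + 0.11·40.3 + 0.14·47.0) / (0.00 + 0.05 + 0.12 + 0.11 + 0.14)
  = 16.3330 / 0.4200 = 38.888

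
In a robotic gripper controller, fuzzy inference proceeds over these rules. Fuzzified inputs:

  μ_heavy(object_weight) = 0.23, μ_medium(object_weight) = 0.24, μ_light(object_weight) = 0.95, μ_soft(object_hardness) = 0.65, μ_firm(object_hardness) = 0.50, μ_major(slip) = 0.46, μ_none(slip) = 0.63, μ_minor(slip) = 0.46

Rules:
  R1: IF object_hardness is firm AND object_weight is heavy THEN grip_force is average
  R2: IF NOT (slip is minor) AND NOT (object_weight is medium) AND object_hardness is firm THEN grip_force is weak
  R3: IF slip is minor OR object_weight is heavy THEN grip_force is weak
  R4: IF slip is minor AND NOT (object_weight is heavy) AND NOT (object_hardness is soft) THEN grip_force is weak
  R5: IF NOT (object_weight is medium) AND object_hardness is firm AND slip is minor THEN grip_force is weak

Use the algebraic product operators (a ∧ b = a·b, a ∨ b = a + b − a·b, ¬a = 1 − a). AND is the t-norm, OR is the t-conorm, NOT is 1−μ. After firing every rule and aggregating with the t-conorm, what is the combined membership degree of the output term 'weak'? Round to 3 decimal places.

0.761

R1: firm=0.50, heavy=0.23; AND[a·b] → w = 0.1150
R2: ¬minor=1−0.46=0.54, ¬medium=1−0.24=0.76, firm=0.50; AND[a·b] → w = 0.2052
R3: minor=0.46, heavy=0.23; OR[a + b − a·b] → w = 0.5842
R4: minor=0.46, ¬heavy=1−0.23=0.77, ¬soft=1−0.65=0.35; AND[a·b] → w = 0.1240
R5: ¬medium=1−0.24=0.76, firm=0.50, minor=0.46; AND[a·b] → w = 0.1748
Rules with consequent 'weak': {R2, R3, R4, R5} → strengths 0.2052, 0.5842, 0.1240, 0.1748
Aggregate via t-conorm [a + b − a·b]: 0.7611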